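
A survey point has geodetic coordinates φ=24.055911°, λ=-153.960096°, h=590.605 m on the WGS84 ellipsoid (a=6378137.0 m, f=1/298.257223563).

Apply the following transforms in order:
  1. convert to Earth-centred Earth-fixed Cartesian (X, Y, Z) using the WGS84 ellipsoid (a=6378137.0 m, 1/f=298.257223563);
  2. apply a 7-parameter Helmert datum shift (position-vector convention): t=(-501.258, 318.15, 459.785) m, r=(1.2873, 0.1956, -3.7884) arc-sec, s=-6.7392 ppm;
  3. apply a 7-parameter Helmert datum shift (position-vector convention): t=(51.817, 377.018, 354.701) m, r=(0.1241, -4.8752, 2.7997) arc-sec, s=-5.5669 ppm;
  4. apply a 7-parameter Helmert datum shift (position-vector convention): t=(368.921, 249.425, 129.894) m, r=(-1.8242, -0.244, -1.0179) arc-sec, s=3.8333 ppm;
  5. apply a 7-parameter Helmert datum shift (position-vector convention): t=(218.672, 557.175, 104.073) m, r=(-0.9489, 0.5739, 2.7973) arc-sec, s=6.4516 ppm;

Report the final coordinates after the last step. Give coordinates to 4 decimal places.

X=-5236255.6744 m, Y=-2556955.2996 m, Z=2585129.8632 m

start: φ=24.055911°, λ=-153.960096°, h=590.605 m
→ ECEF (a=6378137.000, f=1/298.257223563): X=-5236359.6991, Y=-2558459.2351, Z=2584180.1841
→ Helmert 7p (PV): X=-5236870.2077, Y=-2558043.7971, Z=2584611.5521
→ Helmert 7p (PV): X=-5236815.6052, Y=-2557725.1751, Z=2584826.5497
→ Helmert 7p (PV): X=-5236482.4384, Y=-2557436.8510, Z=2584982.7778
→ Helmert 7p (PV): X=-5236255.6744, Y=-2556955.2996, Z=2585129.8632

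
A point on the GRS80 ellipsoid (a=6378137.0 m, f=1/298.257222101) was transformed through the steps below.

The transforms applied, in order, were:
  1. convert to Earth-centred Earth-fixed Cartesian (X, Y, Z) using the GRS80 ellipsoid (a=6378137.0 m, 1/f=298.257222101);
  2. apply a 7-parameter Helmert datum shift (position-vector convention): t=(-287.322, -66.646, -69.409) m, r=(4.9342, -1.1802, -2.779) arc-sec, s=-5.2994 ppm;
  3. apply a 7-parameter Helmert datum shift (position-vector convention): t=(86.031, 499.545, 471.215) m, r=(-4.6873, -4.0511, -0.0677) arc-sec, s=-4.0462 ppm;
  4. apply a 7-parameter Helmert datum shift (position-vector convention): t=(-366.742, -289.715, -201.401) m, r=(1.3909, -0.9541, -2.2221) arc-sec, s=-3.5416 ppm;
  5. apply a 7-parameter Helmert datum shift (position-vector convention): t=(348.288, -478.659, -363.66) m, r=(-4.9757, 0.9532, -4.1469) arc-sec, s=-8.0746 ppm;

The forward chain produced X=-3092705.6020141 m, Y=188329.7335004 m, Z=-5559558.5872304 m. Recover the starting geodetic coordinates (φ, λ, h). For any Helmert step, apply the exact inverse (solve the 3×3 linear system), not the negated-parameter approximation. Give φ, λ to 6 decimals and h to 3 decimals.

φ=-61.030985°, λ=176.509906°, h=2760.019 m

start: X=-3092705.6020, Y=188329.7335, Z=-5559558.5872 m
→ Helmert⁻¹: X=-3093056.9722, Y=188881.8370, Z=-5559249.5533
→ Helmert⁻¹: X=-3092728.9345, Y=189101.4177, Z=-5559054.8097
→ Helmert⁻¹: X=-3092936.7315, Y=188727.9581, Z=-5559483.4848
→ Helmert⁻¹: X=-3092700.1498, Y=188620.9458, Z=-5559430.3539
→ geod (Bowring, a=6378137.000): φ=-61.03098500°, λ=176.50990600°, h=2760.0190 m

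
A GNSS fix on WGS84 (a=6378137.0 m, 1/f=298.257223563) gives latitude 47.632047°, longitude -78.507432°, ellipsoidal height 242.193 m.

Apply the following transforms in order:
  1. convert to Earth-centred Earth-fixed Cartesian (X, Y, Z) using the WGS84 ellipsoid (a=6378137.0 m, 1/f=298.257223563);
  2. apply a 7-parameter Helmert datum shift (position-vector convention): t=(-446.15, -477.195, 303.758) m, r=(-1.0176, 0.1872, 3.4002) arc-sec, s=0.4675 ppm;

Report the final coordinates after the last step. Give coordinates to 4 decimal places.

start: φ=47.632047°, λ=-78.507432°, h=242.193 m
→ ECEF (a=6378137.000, f=1/298.257223563): X=857970.0532, Y=-4219859.2392, Z=4689582.7015
→ Helmert 7p (PV): X=857598.1233, Y=-4220301.1277, Z=4689908.6918

X=857598.1233 m, Y=-4220301.1277 m, Z=4689908.6918 m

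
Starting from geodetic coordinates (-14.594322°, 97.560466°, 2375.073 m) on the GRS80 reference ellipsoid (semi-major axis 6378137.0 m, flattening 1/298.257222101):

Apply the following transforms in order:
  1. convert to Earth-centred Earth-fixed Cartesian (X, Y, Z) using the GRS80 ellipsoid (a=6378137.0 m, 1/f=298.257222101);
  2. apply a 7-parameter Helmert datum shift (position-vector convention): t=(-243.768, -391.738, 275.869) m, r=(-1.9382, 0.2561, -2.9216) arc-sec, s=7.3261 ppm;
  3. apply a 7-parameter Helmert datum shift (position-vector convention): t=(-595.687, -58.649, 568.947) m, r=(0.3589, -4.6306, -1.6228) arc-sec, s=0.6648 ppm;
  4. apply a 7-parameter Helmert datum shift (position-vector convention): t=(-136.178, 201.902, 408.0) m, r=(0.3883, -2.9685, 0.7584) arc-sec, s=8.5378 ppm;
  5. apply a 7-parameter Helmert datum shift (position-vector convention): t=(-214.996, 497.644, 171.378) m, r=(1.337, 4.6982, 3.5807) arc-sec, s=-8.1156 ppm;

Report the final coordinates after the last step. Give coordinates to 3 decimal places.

X=-813755.775 m, Y=6122563.855 m, Z=-1595895.696 m

start: φ=-14.594322°, λ=97.560466°, h=2375.073 m
→ ECEF (a=6378137.000, f=1/298.257222101): X=-812584.8993, Y=6122261.2769, Z=-1597300.3651
→ Helmert 7p (PV): X=-812749.8853, Y=6121910.8916, Z=-1597092.7184
→ Helmert 7p (PV): X=-813262.0937, Y=6121865.4857, Z=-1596532.4271
→ Helmert 7p (PV): X=-813404.7474, Y=6122119.6703, Z=-1596138.2376
→ Helmert 7p (PV): X=-813755.7754, Y=6122563.8553, Z=-1595895.6958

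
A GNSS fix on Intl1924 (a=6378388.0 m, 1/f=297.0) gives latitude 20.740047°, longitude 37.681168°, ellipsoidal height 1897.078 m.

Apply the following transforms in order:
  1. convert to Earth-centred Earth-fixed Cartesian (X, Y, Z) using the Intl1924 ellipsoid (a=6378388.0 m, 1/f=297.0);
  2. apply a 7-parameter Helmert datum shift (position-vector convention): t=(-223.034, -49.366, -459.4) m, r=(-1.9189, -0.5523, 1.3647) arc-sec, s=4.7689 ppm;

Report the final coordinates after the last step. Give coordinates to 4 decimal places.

start: φ=20.740047°, λ=37.681168°, h=1897.078 m
→ ECEF (a=6378388.000, f=1/297.0): X=4724280.1673, Y=3648858.9420, Z=2245202.7307
→ Helmert 7p (PV): X=4724049.5092, Y=3648879.1216, Z=2244732.7420

X=4724049.5092 m, Y=3648879.1216 m, Z=2244732.7420 m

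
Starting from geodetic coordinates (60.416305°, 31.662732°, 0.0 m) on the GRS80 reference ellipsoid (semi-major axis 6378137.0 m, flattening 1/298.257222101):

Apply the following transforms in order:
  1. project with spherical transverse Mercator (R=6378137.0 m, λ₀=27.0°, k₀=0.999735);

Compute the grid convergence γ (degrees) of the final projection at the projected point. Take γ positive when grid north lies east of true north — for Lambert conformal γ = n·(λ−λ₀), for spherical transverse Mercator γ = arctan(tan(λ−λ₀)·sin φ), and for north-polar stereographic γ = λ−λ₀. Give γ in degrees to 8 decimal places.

start: φ=60.416305°, λ=31.662732°, h=0.000 m
→ into tm (λ₀=27.0°): φ=60.41630500°, λ−λ₀=4.66273200°
convergence γ = 4.05705807°

4.05705807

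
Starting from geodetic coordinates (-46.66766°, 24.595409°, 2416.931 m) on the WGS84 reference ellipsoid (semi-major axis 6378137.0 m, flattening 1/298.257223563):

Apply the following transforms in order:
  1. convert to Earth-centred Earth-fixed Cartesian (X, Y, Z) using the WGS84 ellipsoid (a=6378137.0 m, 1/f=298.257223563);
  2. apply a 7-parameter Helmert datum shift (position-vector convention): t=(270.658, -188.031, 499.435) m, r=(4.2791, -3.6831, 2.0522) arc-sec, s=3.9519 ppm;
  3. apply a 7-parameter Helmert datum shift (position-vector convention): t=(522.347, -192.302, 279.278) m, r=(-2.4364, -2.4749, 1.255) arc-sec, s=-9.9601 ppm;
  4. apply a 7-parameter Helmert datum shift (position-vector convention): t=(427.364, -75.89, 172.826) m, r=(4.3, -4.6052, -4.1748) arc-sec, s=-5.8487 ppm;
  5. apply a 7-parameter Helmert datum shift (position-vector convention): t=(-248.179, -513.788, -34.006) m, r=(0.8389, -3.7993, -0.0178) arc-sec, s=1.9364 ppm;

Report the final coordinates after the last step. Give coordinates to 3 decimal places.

X=3989588.939 m, Y=1824761.096 m, Z=-4616941.124 m

start: φ=-46.667660°, λ=24.595409°, h=2416.931 m
→ ECEF (a=6378137.000, f=1/298.257223563): X=3988322.4898, Y=1825610.0524, Z=-4618247.8779
→ Helmert 7p (PV): X=3988673.2101, Y=1825564.7263, Z=-4617657.6037
→ Helmert 7p (PV): X=3989200.1273, Y=1825323.9668, Z=-4617306.0385
→ Helmert 7p (PV): X=3989744.1923, Y=1825252.9164, Z=-4616979.0901
→ Helmert 7p (PV): X=3989588.9393, Y=1824761.0963, Z=-4616941.1235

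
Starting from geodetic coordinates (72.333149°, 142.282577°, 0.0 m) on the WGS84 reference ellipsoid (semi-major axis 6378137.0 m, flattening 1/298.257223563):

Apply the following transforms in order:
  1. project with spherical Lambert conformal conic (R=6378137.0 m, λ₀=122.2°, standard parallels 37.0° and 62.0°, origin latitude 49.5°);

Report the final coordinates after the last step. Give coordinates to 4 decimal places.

start: φ=72.333149°, λ=142.282577°, h=0.000 m
→ lcc (R=6378137.0, λ₀=122.2°): E=721706.9672, N=2653418.0149

E=721706.9672 m, N=2653418.0149 m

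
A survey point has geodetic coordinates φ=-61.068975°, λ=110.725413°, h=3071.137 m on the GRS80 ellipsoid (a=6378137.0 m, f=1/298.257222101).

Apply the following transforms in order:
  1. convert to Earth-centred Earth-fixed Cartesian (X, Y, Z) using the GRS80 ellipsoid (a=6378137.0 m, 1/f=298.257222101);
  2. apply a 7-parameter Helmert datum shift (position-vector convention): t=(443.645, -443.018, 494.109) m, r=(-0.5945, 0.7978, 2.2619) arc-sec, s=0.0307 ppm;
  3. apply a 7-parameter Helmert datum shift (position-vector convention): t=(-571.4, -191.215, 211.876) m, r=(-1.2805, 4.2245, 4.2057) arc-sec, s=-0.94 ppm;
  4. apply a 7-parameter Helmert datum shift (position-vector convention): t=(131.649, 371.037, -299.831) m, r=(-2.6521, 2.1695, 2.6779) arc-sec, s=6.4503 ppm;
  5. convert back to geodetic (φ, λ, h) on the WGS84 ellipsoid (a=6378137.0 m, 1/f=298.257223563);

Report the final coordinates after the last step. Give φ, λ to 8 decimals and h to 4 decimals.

φ=-61.06962227°, λ=110.73376791°, h=2631.3410 m

start: φ=-61.068975°, λ=110.725413°, h=3071.137 m
→ ECEF (a=6378137.000, f=1/298.257222101): X=-1095250.2307, Y=2894612.1594, Z=-5561752.6080
→ Helmert 7p (PV): X=-1094859.8736, Y=2894141.1896, Z=-5561262.7764
→ Helmert 7p (PV): X=-1095603.1552, Y=2893890.4056, Z=-5561041.2159
→ Helmert 7p (PV): X=-1095574.6359, Y=2894194.3820, Z=-5561402.6028
→ geod (Bowring, a=6378137.000): φ=-61.06962227°, λ=110.73376791°, h=2631.3410 m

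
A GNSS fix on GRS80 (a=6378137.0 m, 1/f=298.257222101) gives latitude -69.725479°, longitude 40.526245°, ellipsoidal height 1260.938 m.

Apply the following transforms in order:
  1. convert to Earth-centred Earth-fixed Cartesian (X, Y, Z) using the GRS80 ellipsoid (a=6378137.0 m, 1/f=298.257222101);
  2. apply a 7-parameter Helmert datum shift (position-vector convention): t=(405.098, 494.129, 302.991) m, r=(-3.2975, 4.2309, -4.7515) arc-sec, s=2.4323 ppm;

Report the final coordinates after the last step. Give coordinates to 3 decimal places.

start: φ=-69.725479°, λ=40.526245°, h=1260.938 m
→ ECEF (a=6378137.000, f=1/298.257222101): X=1685250.0678, Y=1440675.1048, Z=-5961679.3322
→ Helmert 7p (PV): X=1685570.1660, Y=1441038.6086, Z=-5961448.4415

X=1685570.166 m, Y=1441038.609 m, Z=-5961448.441 m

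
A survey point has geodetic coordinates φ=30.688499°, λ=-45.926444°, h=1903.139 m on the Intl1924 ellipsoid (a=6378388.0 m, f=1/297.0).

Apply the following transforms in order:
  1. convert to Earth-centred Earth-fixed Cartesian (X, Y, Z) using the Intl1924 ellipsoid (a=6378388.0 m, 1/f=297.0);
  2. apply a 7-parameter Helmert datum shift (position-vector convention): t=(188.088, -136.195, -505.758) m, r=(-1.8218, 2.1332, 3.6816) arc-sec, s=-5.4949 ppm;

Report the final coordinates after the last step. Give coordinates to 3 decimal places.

start: φ=30.688499°, λ=-45.926444°, h=1903.139 m
→ ECEF (a=6378388.000, f=1/297.0): X=3819833.5911, Y=-3945404.5384, Z=3237261.3719
→ Helmert 7p (PV): X=3820104.5900, Y=-3945422.2819, Z=3236733.1677

X=3820104.590 m, Y=-3945422.282 m, Z=3236733.168 m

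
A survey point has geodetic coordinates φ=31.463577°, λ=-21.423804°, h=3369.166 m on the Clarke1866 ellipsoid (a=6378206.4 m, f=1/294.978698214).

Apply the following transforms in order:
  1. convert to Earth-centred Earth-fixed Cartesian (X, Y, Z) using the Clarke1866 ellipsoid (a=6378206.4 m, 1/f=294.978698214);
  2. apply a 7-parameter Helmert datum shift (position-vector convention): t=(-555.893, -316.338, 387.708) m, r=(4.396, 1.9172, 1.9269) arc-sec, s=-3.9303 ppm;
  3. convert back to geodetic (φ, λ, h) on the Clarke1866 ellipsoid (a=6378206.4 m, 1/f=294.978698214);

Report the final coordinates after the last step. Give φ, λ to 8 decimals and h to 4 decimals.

φ=31.46750528°, λ=-21.42907388°, h=3203.3522 m

start: φ=31.463577°, λ=-21.423804°, h=3369.166 m
→ ECEF (a=6378206.400, f=1/294.978698214): X=5071872.3665, Y=-1990076.2135, Z=3311423.5713
→ Helmert 7p (PV): X=5071345.9095, Y=-1990407.9234, Z=3311708.7092
→ geod (Bowring, a=6378206.400): φ=31.46750528°, λ=-21.42907388°, h=3203.3522 m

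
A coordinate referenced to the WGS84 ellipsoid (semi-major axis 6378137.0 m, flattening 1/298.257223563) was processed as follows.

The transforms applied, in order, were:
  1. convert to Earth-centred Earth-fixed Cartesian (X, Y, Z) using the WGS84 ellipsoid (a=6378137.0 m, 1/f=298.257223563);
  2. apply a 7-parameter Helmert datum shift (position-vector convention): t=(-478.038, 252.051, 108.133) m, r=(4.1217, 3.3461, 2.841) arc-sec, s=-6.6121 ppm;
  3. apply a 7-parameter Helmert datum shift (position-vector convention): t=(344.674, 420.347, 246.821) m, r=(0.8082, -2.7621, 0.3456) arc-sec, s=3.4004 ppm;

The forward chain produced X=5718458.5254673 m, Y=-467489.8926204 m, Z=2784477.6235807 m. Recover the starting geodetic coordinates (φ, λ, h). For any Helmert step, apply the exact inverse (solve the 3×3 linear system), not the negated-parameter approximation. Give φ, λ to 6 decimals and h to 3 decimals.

start: X=5718458.5255, Y=-467489.8926, Z=2784477.6236 m
→ Helmert⁻¹: X=5718130.9063, Y=-467907.3203, Z=2784146.5968
→ Helmert⁻¹: X=5718595.1424, Y=-468185.5976, Z=2784158.9969
→ geod (Bowring, a=6378137.000): φ=26.03576800°, λ=-4.68040900°, h=3499.3210 m

φ=26.035768°, λ=-4.680409°, h=3499.321 m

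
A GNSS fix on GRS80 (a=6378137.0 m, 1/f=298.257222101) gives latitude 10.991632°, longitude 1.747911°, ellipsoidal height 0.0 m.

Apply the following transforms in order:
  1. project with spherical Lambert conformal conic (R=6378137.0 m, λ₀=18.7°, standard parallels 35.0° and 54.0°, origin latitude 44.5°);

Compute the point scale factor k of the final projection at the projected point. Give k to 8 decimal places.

start: φ=10.991632°, λ=1.747911°, h=0.000 m
→ into lcc (λ₀=18.7°): φ=10.99163200°, λ−λ₀=-16.95208900°
scale k = 1.15351903

1.15351903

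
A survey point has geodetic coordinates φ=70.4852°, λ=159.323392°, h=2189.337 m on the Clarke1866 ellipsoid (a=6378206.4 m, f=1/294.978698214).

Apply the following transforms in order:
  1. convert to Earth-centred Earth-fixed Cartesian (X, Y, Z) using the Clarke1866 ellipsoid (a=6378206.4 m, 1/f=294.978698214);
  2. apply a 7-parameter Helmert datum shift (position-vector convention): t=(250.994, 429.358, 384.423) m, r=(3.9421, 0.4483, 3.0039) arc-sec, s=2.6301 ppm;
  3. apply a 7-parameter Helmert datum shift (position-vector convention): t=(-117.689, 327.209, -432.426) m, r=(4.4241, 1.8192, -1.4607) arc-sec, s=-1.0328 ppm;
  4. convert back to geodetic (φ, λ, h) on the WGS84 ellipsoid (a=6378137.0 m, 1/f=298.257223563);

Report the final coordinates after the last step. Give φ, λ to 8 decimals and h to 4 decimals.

start: φ=70.485200°, λ=159.323392°, h=2189.337 m
→ ECEF (a=6378206.400, f=1/294.978698214): X=-2000108.5928, Y=754845.0271, Z=5991218.0833
→ Helmert 7p (PV): X=-1999860.8309, Y=755132.7386, Z=5991637.0374
→ Helmert 7p (PV): X=-1999918.2623, Y=755344.8177, Z=5991232.2580
→ geod (Bowring, a=6378137.000): φ=70.48390941°, λ=159.30905865°, h=2060.3018 m

φ=70.48390941°, λ=159.30905865°, h=2060.3018 m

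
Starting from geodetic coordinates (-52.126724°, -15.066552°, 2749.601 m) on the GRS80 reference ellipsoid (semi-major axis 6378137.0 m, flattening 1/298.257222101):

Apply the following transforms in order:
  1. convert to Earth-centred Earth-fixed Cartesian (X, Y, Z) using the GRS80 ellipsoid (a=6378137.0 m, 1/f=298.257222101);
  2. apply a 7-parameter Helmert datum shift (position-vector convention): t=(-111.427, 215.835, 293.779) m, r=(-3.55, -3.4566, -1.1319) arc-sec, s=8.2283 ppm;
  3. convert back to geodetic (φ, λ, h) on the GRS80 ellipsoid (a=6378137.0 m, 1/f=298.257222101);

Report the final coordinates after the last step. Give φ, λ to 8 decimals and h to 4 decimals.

φ=-52.12508147°, λ=-15.06514459°, h=2469.1710 m

start: φ=-52.126724°, λ=-15.066552°, h=2749.601 m
→ ECEF (a=6378137.000, f=1/298.257222101): X=3790585.8323, Y=-1020404.9630, Z=-5013642.5755
→ Helmert 7p (PV): X=3790584.0154, Y=-1020304.6156, Z=-5013308.9646
→ geod (Bowring, a=6378137.000): φ=-52.12508147°, λ=-15.06514459°, h=2469.1710 m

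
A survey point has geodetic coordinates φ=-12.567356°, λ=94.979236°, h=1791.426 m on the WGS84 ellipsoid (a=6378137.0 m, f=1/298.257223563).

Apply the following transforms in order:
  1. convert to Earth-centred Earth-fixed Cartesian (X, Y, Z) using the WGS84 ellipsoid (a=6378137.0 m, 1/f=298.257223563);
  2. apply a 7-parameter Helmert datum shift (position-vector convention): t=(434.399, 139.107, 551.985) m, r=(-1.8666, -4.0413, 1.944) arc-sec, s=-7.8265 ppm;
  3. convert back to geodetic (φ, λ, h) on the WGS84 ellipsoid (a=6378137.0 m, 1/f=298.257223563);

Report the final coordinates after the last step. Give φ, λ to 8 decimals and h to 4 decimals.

start: φ=-12.567356°, λ=94.979236°, h=1791.426 m
→ ECEF (a=6378137.000, f=1/298.257223563): X=-540562.5055, Y=6204554.4451, Z=-1379118.6861
→ Helmert 7p (PV): X=-540155.3313, Y=6204627.4172, Z=-1378622.6463
→ geod (Bowring, a=6378137.000): φ=-12.56290724°, λ=94.97544604°, h=1719.9877 m

φ=-12.56290724°, λ=94.97544604°, h=1719.9877 m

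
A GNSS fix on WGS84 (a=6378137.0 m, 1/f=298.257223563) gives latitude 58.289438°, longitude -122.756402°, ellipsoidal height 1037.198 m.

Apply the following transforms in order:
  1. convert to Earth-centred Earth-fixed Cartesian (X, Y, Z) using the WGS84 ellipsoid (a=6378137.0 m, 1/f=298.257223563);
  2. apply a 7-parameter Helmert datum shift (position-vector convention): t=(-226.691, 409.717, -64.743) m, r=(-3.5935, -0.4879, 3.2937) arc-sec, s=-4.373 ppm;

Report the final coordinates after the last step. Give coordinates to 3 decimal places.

start: φ=58.289438°, λ=-122.756402°, h=1037.198 m
→ ECEF (a=6378137.000, f=1/298.257223563): X=-1818653.5785, Y=-2826719.4139, Z=5403634.3135
→ Helmert 7p (PV): X=-1818839.9605, Y=-2826232.2358, Z=5403590.8849

X=-1818839.961 m, Y=-2826232.236 m, Z=5403590.885 m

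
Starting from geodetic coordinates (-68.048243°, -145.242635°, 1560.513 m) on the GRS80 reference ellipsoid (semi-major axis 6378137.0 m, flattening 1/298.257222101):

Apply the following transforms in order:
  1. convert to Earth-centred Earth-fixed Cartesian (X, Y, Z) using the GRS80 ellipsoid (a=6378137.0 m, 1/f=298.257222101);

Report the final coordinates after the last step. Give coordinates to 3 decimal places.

X=-1965032.177 m, Y=-1363565.513 m, Z=-5894553.978 m

start: φ=-68.048243°, λ=-145.242635°, h=1560.513 m
→ ECEF (a=6378137.000, f=1/298.257222101): X=-1965032.1767, Y=-1363565.5128, Z=-5894553.9776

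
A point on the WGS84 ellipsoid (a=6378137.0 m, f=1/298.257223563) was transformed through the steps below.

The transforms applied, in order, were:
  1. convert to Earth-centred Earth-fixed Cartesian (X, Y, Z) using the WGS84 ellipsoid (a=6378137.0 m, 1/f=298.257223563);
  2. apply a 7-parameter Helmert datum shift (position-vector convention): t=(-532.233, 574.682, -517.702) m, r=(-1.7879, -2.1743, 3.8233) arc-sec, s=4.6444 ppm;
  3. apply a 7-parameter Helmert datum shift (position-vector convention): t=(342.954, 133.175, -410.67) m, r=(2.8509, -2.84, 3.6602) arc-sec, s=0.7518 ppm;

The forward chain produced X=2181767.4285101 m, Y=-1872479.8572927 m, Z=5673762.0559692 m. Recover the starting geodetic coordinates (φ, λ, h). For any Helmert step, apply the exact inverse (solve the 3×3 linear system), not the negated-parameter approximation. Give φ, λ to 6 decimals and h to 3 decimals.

φ=63.279810°, λ=-40.645602°, h=612.201 m

start: X=2181767.4285, Y=-1872479.8573, Z=5673762.0560 m
→ Helmert⁻¹: X=2181467.7314, Y=-1872571.9092, Z=5674164.3060
→ Helmert⁻¹: X=2182014.9263, Y=-1873227.5246, Z=5674616.4142
→ geod (Bowring, a=6378137.000): φ=63.27981000°, λ=-40.64560200°, h=612.2010 m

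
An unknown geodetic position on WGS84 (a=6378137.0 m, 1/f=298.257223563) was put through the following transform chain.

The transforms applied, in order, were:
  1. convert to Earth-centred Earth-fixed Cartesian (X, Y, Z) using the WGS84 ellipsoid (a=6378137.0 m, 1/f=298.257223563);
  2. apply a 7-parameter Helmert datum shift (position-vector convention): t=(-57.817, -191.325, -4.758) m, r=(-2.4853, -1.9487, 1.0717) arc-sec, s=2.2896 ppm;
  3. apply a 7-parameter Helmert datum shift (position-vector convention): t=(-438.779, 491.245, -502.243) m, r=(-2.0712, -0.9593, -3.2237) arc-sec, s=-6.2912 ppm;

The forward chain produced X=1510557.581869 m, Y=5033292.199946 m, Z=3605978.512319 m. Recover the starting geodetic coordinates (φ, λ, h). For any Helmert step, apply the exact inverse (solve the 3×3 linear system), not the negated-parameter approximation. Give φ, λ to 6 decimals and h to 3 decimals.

start: X=1510557.5819, Y=5033292.1999, Z=3605978.5123 m
→ Helmert⁻¹: X=1510943.9827, Y=5032820.0170, Z=3606546.9543
→ Helmert⁻¹: X=1511058.5635, Y=5032948.5112, Z=3606589.8213
→ geod (Bowring, a=6378137.000): φ=34.64269400°, λ=73.28849500°, h=2222.8680 m

φ=34.642694°, λ=73.288495°, h=2222.868 m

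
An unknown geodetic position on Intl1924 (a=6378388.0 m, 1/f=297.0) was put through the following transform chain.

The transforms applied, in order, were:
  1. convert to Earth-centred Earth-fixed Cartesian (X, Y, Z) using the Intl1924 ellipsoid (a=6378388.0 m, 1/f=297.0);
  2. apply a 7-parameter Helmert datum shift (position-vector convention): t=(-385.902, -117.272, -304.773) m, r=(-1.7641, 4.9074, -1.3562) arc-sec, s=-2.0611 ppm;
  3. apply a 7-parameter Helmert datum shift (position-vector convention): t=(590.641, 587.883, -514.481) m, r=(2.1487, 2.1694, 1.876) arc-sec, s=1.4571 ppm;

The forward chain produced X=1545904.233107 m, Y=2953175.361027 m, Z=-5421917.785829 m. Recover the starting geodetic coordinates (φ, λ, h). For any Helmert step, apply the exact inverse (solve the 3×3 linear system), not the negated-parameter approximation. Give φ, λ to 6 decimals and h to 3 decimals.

φ=-58.588719°, λ=62.365516°, h=866.279 m

start: X=1545904.2331, Y=2953175.3610, Z=-5421917.7858 m
→ Helmert⁻¹: X=1545395.2138, Y=2952512.6444, Z=-5421409.9084
→ Helmert⁻¹: X=1545893.8641, Y=2952692.5305, Z=-5421054.2762
→ geod (Bowring, a=6378388.000): φ=-58.58871900°, λ=62.36551600°, h=866.2790 m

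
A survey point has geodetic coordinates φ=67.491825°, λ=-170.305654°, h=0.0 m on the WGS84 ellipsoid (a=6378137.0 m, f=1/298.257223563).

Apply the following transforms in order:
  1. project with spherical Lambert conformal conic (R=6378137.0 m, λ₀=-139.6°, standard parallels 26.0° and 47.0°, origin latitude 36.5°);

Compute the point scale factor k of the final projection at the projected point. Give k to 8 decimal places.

1.18407676

start: φ=67.491825°, λ=-170.305654°, h=0.000 m
→ into lcc (λ₀=-139.6°): φ=67.49182500°, λ−λ₀=-30.70565400°
scale k = 1.18407676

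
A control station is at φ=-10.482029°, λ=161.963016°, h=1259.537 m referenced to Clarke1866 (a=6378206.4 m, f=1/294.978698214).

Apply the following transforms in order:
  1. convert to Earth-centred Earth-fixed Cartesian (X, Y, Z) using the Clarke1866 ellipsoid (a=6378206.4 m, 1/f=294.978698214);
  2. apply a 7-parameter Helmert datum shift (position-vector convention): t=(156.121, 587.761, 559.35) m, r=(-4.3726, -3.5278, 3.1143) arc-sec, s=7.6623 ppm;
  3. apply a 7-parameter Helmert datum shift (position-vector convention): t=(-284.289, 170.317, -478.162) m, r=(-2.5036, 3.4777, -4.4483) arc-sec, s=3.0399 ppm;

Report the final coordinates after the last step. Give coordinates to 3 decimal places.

start: φ=-10.482029°, λ=161.963016°, h=1259.537 m
→ ECEF (a=6378206.400, f=1/294.978698214): X=-5965398.3786, Y=1942533.4639, Z=-1152872.8159
→ Helmert 7p (PV): X=-5965297.5779, Y=1943021.5997, Z=-1152465.5081
→ Helmert 7p (PV): X=-5965577.5286, Y=1943312.4826, Z=-1152870.1802

X=-5965577.529 m, Y=1943312.483 m, Z=-1152870.180 m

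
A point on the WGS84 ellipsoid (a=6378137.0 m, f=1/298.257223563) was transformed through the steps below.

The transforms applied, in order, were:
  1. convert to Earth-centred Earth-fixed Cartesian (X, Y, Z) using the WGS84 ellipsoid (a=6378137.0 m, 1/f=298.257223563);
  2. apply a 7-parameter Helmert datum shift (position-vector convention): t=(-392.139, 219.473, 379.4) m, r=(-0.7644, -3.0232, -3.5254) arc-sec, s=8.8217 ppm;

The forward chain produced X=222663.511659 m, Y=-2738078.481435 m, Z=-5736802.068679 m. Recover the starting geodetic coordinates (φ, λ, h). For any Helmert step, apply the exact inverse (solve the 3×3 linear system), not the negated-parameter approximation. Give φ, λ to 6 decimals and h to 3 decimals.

start: X=222663.5117, Y=-2738078.4814, Z=-5736802.0687 m
→ Helmert⁻¹: X=223016.3954, Y=-2738248.7251, Z=-5737144.2739
→ geod (Bowring, a=6378137.000): φ=-64.56147900°, λ=-85.34382800°, h=294.3020 m

φ=-64.561479°, λ=-85.343828°, h=294.302 m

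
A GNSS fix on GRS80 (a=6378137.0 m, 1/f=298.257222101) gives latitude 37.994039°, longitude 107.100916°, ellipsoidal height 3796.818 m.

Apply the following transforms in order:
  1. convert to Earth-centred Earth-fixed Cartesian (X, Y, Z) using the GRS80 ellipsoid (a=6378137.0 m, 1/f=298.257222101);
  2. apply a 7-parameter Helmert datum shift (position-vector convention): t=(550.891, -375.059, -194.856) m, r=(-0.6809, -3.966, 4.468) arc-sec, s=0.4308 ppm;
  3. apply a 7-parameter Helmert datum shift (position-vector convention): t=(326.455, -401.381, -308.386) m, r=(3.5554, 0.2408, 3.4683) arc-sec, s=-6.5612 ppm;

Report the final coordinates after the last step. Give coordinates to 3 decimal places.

start: φ=37.994039°, λ=107.100916°, h=3796.818 m
→ ECEF (a=6378137.000, f=1/298.257222101): X=-1480813.6946, Y=4813186.3395, Z=3907259.8034
→ Helmert 7p (PV): X=-1480442.8300, Y=4812794.1756, Z=3907022.2691
→ Helmert 7p (PV): X=-1480183.0260, Y=4812268.9786, Z=3906772.9346

X=-1480183.026 m, Y=4812268.979 m, Z=3906772.935 m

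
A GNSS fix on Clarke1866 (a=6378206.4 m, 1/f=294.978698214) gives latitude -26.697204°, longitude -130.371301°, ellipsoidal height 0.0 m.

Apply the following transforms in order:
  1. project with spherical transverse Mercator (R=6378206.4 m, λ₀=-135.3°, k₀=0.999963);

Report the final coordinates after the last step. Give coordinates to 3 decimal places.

start: φ=-26.697204°, λ=-130.371301°, h=0.000 m
→ tm (R=6378206.4, λ₀=-135.3°): E=490517.1502, N=-2981335.3858

E=490517.150 m, N=-2981335.386 m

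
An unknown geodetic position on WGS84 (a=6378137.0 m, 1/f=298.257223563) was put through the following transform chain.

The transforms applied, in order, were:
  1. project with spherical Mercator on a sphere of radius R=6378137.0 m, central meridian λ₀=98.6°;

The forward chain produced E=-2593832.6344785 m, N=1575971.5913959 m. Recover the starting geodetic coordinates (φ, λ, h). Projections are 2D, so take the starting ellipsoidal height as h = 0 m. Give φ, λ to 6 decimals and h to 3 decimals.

φ=14.015297°, λ=75.299205°, h=0.000 m

start: E=-2593832.6345, N=1575971.5914 m
→ merc⁻¹: φ=14.01529700°, λ=75.29920500°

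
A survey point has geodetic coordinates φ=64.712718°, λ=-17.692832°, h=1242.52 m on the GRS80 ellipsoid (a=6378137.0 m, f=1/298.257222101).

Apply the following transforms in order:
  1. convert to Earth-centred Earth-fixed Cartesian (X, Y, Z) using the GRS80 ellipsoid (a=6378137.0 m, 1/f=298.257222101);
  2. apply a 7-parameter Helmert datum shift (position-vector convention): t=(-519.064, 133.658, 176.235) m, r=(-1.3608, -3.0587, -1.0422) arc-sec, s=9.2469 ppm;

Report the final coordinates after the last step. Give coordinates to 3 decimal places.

X=2602651.623 m, Y=-830289.022 m, Z=5745497.902 m

start: φ=64.712718°, λ=-17.692832°, h=1242.520 m
→ ECEF (a=6378137.000, f=1/298.257222101): X=2603236.0075, Y=-830439.7515, Z=5745224.4593
→ Helmert 7p (PV): X=2602651.6226, Y=-830289.0225, Z=5745497.9023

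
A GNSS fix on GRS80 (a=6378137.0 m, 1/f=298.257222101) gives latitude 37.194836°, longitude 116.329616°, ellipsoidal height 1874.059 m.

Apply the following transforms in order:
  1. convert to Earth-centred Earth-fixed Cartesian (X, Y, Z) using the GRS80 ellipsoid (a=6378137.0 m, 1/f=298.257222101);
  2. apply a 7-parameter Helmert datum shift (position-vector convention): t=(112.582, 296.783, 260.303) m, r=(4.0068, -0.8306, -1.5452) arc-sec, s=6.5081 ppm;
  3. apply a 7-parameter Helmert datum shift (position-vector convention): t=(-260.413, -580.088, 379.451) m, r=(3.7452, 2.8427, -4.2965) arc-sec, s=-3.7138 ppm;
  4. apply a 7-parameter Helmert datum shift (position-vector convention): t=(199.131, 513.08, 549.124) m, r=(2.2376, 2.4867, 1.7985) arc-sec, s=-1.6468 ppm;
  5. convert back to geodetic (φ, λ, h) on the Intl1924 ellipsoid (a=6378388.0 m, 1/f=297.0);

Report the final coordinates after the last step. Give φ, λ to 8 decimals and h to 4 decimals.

φ=37.20620647°, λ=116.32691097°, h=2529.5207 m

start: φ=37.194836°, λ=116.329616°, h=1874.059 m
→ ECEF (a=6378137.000, f=1/298.257222101): X=-2256900.4484, Y=4560554.7571, Z=3835772.6539
→ Helmert 7p (PV): X=-2256783.8359, Y=4560823.6156, Z=3836137.4239
→ Helmert 7p (PV): X=-2256887.9973, Y=4560203.9449, Z=3836616.5424
→ Helmert 7p (PV): X=-2256678.6580, Y=4560648.2162, Z=3837236.0268
→ geod (Bowring, a=6378388.000): φ=37.20620647°, λ=116.32691097°, h=2529.5207 m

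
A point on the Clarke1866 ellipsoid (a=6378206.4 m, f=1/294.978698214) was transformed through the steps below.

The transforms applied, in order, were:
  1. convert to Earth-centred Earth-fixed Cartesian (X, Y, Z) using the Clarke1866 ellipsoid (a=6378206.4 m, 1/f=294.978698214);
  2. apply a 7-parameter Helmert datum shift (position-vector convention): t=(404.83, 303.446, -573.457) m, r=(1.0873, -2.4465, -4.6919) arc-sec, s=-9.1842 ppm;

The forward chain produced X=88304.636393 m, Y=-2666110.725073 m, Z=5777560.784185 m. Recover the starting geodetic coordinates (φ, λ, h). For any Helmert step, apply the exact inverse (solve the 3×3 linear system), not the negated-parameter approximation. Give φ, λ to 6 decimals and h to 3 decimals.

start: X=88304.6364, Y=-2666110.7251, Z=5777560.7842 m
→ Helmert⁻¹: X=88029.8014, Y=-2666406.1987, Z=5778200.3207
→ geod (Bowring, a=6378206.400): φ=65.36438600°, λ=-88.10910100°, h=3992.0010 m

φ=65.364386°, λ=-88.109101°, h=3992.001 m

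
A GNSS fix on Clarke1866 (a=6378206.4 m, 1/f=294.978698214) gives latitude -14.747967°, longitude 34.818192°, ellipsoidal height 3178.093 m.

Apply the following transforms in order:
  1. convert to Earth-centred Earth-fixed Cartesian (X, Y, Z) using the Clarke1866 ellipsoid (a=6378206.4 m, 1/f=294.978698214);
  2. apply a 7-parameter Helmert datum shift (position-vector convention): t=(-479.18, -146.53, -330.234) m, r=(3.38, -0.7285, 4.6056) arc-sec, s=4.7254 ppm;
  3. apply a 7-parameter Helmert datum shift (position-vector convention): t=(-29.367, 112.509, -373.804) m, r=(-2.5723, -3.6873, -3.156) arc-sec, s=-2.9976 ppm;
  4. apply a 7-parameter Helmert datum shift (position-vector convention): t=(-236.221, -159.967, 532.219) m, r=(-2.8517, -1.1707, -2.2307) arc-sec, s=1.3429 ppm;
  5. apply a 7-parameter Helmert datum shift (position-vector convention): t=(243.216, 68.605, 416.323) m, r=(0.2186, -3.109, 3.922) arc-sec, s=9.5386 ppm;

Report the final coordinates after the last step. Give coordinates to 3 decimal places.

start: φ=-14.747967°, λ=34.818192°, h=3178.093 m
→ ECEF (a=6378206.400, f=1/294.978698214): X=5067427.0613, Y=3524340.2516, Z=-1613857.6024
→ Helmert 7p (PV): X=5066898.8330, Y=3524349.9704, Z=-1614119.8124
→ Helmert 7p (PV): X=5066937.0572, Y=3524354.2584, Z=-1614442.1511
→ Helmert 7p (PV): X=5066754.9187, Y=3524121.9062, Z=-1613932.0674
→ Helmert 7p (PV): X=5067003.7816, Y=3524322.1791, Z=-1613451.0329

X=5067003.782 m, Y=3524322.179 m, Z=-1613451.033 m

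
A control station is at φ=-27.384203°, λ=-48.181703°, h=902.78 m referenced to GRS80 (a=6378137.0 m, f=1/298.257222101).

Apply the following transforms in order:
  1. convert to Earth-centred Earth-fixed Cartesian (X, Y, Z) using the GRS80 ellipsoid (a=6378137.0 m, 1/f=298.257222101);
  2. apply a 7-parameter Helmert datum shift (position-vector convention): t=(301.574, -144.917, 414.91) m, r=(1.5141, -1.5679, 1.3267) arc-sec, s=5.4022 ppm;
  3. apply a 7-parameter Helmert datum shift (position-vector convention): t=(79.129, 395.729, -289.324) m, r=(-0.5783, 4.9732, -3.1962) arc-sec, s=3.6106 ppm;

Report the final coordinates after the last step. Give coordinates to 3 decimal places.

X=3779739.221 m, Y=-4224133.618 m, Z=-2916480.114 m

start: φ=-27.384203°, λ=-48.181703°, h=902.780 m
→ ECEF (a=6378137.000, f=1/298.257222101): X=3779410.8833, Y=-4224325.3286, Z=-2916497.8458
→ Helmert 7p (PV): X=3779782.2151, Y=-4224447.3480, Z=-2916100.9715
→ Helmert 7p (PV): X=3779739.2211, Y=-4224133.6179, Z=-2916480.1141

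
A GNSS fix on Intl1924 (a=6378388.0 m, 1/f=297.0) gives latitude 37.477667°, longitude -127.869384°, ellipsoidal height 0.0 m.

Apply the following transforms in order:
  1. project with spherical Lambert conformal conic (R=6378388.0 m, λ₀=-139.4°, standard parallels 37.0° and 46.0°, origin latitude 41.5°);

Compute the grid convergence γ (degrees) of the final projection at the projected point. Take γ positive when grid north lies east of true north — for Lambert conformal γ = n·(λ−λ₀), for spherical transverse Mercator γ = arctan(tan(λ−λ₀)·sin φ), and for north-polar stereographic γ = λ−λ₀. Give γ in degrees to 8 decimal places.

7.64830114

start: φ=37.477667°, λ=-127.869384°, h=0.000 m
→ into lcc (λ₀=-139.4°): φ=37.47766700°, λ−λ₀=11.53061600°
convergence γ = 7.64830114°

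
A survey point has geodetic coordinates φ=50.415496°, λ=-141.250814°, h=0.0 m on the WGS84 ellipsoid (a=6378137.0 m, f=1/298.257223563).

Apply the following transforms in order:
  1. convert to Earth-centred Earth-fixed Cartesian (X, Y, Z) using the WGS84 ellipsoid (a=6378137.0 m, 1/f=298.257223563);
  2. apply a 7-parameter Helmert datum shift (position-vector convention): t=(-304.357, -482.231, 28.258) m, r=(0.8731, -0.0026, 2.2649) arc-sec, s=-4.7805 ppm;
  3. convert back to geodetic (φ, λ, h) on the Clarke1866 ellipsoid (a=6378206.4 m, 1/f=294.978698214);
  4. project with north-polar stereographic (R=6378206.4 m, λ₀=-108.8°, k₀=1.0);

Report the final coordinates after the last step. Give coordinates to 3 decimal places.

start: φ=50.415496°, λ=-141.250814°, h=0.000 m
→ ECEF (a=6378137.000, f=1/298.257223563): X=-3176000.7294, Y=-2548935.8892, Z=4892368.0512
→ Helmert 7p (PV): X=-3176261.9767, Y=-2549461.5179, Z=4892362.0919
→ geod (Bowring, a=6378206.400): φ=50.41387294°, λ=-141.24734751°, h=406.6031 m
→ stereo (R=6378206.4, λ₀=-108.8°): E=-2463101.0246, N=-3874146.0126

E=-2463101.025 m, N=-3874146.013 m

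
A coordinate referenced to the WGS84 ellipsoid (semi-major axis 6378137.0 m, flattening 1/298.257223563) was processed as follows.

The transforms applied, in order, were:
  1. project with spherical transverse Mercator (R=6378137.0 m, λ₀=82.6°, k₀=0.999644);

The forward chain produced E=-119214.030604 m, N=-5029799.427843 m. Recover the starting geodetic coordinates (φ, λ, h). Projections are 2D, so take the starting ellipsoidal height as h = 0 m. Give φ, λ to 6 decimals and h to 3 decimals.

φ=-45.189465°, λ=81.079918°, h=0.000 m

start: E=-119214.0306, N=-5029799.4278 m
→ tm⁻¹: φ=-45.18946500°, λ=81.07991800°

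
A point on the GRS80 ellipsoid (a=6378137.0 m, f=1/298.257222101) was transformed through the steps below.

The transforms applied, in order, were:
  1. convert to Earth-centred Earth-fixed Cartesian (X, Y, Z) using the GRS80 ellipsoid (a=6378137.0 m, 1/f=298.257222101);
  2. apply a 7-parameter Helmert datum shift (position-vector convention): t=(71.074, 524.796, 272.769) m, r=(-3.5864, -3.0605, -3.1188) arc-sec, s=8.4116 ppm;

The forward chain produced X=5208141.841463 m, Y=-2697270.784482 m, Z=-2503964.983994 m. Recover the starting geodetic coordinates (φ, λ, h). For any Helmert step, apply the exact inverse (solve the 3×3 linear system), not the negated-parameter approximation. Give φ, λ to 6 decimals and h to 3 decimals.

φ=-23.260809°, λ=-27.383209°, h=2683.866 m

start: X=5208141.8415, Y=-2697270.7845, Z=-2503964.9840 m
→ Helmert⁻¹: X=5208030.5904, Y=-2697650.5967, Z=-2504340.8689
→ geod (Bowring, a=6378137.000): φ=-23.26080900°, λ=-27.38320900°, h=2683.8660 m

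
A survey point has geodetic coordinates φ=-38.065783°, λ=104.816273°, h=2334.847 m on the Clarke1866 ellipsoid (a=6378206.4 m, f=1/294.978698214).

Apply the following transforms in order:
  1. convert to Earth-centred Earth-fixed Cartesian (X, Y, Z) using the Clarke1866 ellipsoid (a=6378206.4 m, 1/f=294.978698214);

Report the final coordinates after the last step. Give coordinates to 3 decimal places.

X=-1286246.405 m, Y=4862654.759 m, Z=-3912440.248 m

start: φ=-38.065783°, λ=104.816273°, h=2334.847 m
→ ECEF (a=6378206.400, f=1/294.978698214): X=-1286246.4053, Y=4862654.7587, Z=-3912440.2482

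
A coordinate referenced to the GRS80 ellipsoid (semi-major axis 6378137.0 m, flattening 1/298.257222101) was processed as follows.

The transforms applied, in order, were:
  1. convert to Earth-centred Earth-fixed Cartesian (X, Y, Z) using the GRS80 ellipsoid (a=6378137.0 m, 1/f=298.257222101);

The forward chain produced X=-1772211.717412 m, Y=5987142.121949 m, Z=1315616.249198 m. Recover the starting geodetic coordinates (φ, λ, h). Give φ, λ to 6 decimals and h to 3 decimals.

start: X=-1772211.7174, Y=5987142.1219, Z=1315616.2492 m
→ geod (Bowring, a=6378137.000): φ=11.97620700°, λ=106.48890900°, h=3799.1730 m

φ=11.976207°, λ=106.488909°, h=3799.173 m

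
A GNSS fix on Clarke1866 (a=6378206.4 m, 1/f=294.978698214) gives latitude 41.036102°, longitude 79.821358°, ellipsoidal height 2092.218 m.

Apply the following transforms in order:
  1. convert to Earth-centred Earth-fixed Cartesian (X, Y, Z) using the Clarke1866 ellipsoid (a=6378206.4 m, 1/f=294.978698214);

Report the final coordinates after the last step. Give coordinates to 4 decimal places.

start: φ=41.036102°, λ=79.821358°, h=2092.218 m
→ ECEF (a=6378206.400, f=1/294.978698214): X=851721.3172, Y=4743813.5728, Z=4166622.5338

X=851721.3172 m, Y=4743813.5728 m, Z=4166622.5338 m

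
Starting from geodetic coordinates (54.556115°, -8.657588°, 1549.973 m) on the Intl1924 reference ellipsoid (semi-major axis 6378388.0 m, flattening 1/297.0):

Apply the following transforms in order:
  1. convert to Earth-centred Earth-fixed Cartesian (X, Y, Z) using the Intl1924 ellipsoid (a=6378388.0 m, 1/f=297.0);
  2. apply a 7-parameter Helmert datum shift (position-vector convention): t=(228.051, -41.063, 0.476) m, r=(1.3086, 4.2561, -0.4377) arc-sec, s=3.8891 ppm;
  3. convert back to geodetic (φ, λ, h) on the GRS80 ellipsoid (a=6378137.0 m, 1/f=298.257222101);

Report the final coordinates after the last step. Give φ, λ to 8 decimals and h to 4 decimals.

φ=54.55242504°, λ=-8.65805949°, h=1899.4495 m

start: φ=54.556115°, λ=-8.657588°, h=1549.973 m
→ ECEF (a=6378388.000, f=1/297.0): X=3665788.8428, Y=-558167.7703, Z=5174252.6255
→ Helmert 7p (PV): X=3666136.7327, Y=-558251.6100, Z=5174194.0428
→ geod (Bowring, a=6378137.000): φ=54.55242504°, λ=-8.65805949°, h=1899.4495 m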